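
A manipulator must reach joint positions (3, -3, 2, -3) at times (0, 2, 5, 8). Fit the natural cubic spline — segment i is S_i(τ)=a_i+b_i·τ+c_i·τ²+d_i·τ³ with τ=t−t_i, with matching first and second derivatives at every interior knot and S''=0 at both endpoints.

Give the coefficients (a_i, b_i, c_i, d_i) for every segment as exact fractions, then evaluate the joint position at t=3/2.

  seg 0: a=3 b=-155/37 c=0 d=11/37
  seg 1: a=-3 b=-23/37 c=66/37 d=-340/999
  seg 2: a=2 b=33/37 c=-142/111 d=142/999
S(3/2) = -675/296

Δ: Δ0=-3, Δ1=5/3, Δ2=-5/3
row 1: diag=10, rhs=28; c'=3/10, d'=14/5
row 2: denom=12−3·3/10=111/10; d'=(-20−3·14/5)/(111/10)=-284/111
back: M2=-284/111
back: M1=14/5−3/10·-284/111=132/37
M: M0=0, M1=132/37, M2=-284/111, M3=0
seg 0: a=3, c=M0/2=0, d=(M1−M0)/(6·2)=11/37, b=Δ0−h0·(2M0+M1)/6=-155/37
seg 1: a=-3, c=M1/2=66/37, d=(M2−M1)/(6·3)=-340/999, b=Δ1−h1·(2M1+M2)/6=-23/37
seg 2: a=2, c=M2/2=-142/111, d=(M3−M2)/(6·3)=142/999, b=Δ2−h2·(2M2+M3)/6=33/37
t_q=3/2 → seg 0, τ=3/2; S=3+-155/37·τ+0·τ²+11/37·τ³=-675/296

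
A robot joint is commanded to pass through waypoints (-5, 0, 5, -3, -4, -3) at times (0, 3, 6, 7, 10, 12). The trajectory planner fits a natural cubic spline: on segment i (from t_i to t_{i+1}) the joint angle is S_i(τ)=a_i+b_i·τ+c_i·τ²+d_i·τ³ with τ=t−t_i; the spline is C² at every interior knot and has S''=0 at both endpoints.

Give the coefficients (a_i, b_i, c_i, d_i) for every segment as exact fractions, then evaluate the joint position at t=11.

  seg 0: a=-5 b=2167/4038 c=0 d=169/1346
  seg 1: a=0 b=7928/2019 c=1521/1346 d=-845/1346
  seg 2: a=5 b=-25211/4038 c=-3042/673 d=11159/4038
  seg 3: a=-3 b=-14119/2019 c=5075/1346 d=-2087/4038
  seg 4: a=-4 b=6763/4038 c=-593/673 d=593/4038
S(11) = -2059/673

Δ: Δ0=5/3, Δ1=5/3, Δ2=-8, Δ3=-1/3, Δ4=1/2
row 1: diag=12, rhs=0; c'=1/4, d'=0
row 2: denom=8−3·1/4=29/4; d'=(-58−3·0)/(29/4)=-8
row 3: denom=8−1·4/29=228/29; d'=(46−1·-8)/(228/29)=261/38
row 4: denom=10−3·29/76=673/76; d'=(5−3·261/38)/(673/76)=-1186/673
back: M4=-1186/673
back: M3=261/38−29/76·-1186/673=5075/673
back: M2=-8−4/29·5075/673=-6084/673
back: M1=0−1/4·-6084/673=1521/673
M: M0=0, M1=1521/673, M2=-6084/673, M3=5075/673, M4=-1186/673, M5=0
seg 0: a=-5, c=M0/2=0, d=(M1−M0)/(6·3)=169/1346, b=Δ0−h0·(2M0+M1)/6=2167/4038
seg 1: a=0, c=M1/2=1521/1346, d=(M2−M1)/(6·3)=-845/1346, b=Δ1−h1·(2M1+M2)/6=7928/2019
seg 2: a=5, c=M2/2=-3042/673, d=(M3−M2)/(6·1)=11159/4038, b=Δ2−h2·(2M2+M3)/6=-25211/4038
seg 3: a=-3, c=M3/2=5075/1346, d=(M4−M3)/(6·3)=-2087/4038, b=Δ3−h3·(2M3+M4)/6=-14119/2019
seg 4: a=-4, c=M4/2=-593/673, d=(M5−M4)/(6·2)=593/4038, b=Δ4−h4·(2M4+M5)/6=6763/4038
t_q=11 → seg 4, τ=1; S=-4+6763/4038·τ+-593/673·τ²+593/4038·τ³=-2059/673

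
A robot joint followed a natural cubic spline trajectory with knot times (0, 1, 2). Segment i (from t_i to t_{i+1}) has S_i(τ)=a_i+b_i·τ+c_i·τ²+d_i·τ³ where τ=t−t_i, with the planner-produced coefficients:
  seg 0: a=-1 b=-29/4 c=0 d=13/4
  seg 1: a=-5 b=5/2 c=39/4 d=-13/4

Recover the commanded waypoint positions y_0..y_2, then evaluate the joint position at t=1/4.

y_0=-1 y_1=-5 y_2=4
S(1/4) = -707/256

y_0 = S_0(0) = a_0 = -1
y_1 = S_1(0) = a_1 = -5
y_2 = S_1(1) = 4
t_q=1/4 is in segment 0 (τ=1/4); S_0(τ)=-707/256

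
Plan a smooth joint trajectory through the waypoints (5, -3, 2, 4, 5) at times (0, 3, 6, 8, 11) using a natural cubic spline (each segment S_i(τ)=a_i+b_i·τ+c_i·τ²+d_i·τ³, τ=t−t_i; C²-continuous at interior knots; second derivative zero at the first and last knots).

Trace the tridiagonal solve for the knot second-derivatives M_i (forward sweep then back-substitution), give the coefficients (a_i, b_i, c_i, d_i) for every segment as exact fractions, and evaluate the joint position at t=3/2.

Δ: Δ0=-8/3, Δ1=5/3, Δ2=1, Δ3=1/3
row 1: diag=12, rhs=26; c'=1/4, d'=13/6
row 2: denom=10−3·1/4=37/4; d'=(-4−3·13/6)/(37/4)=-42/37
row 3: denom=10−2·8/37=354/37; d'=(-4−2·-42/37)/(354/37)=-32/177
back: M3=-32/177
back: M2=-42/37−8/37·-32/177=-194/177
back: M1=13/6−1/4·-194/177=144/59
M: M0=0, M1=144/59, M2=-194/177, M3=-32/177, M4=0
seg 0: a=5, c=M0/2=0, d=(M1−M0)/(6·3)=8/59, b=Δ0−h0·(2M0+M1)/6=-688/177
seg 1: a=-3, c=M1/2=72/59, d=(M2−M1)/(6·3)=-313/1593, b=Δ1−h1·(2M1+M2)/6=-40/177
seg 2: a=2, c=M2/2=-97/177, d=(M3−M2)/(6·2)=9/118, b=Δ2−h2·(2M2+M3)/6=317/177
seg 3: a=4, c=M3/2=-16/177, d=(M4−M3)/(6·3)=16/1593, b=Δ3−h3·(2M3+M4)/6=91/177
t_q=3/2 → seg 0, τ=3/2; S=5+-688/177·τ+0·τ²+8/59·τ³=-22/59

  seg 0: a=5 b=-688/177 c=0 d=8/59
  seg 1: a=-3 b=-40/177 c=72/59 d=-313/1593
  seg 2: a=2 b=317/177 c=-97/177 d=9/118
  seg 3: a=4 b=91/177 c=-16/177 d=16/1593
S(3/2) = -22/59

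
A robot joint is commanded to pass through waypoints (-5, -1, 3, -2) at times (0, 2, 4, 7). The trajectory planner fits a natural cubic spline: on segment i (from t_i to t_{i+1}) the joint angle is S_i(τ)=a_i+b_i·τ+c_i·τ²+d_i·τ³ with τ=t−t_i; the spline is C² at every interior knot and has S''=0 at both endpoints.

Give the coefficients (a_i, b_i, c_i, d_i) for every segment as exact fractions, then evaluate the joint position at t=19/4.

  seg 0: a=-5 b=103/57 c=0 d=11/228
  seg 1: a=-1 b=136/57 c=11/38 d=-55/228
  seg 2: a=3 b=37/57 c=-22/19 d=22/171
S(19/4) = 1757/608

Δ: Δ0=2, Δ1=2, Δ2=-5/3
row 1: diag=8, rhs=0; c'=1/4, d'=0
row 2: denom=10−2·1/4=19/2; d'=(-22−2·0)/(19/2)=-44/19
back: M2=-44/19
back: M1=0−1/4·-44/19=11/19
M: M0=0, M1=11/19, M2=-44/19, M3=0
seg 0: a=-5, c=M0/2=0, d=(M1−M0)/(6·2)=11/228, b=Δ0−h0·(2M0+M1)/6=103/57
seg 1: a=-1, c=M1/2=11/38, d=(M2−M1)/(6·2)=-55/228, b=Δ1−h1·(2M1+M2)/6=136/57
seg 2: a=3, c=M2/2=-22/19, d=(M3−M2)/(6·3)=22/171, b=Δ2−h2·(2M2+M3)/6=37/57
t_q=19/4 → seg 2, τ=3/4; S=3+37/57·τ+-22/19·τ²+22/171·τ³=1757/608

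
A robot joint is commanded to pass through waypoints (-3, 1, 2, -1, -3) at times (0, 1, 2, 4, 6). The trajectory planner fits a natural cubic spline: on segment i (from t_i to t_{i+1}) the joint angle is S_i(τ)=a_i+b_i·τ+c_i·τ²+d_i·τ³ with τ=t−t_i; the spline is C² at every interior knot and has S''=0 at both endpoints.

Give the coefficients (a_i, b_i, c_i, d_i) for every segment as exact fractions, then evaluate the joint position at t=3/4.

  seg 0: a=-3 b=261/56 c=0 d=-37/56
  seg 1: a=1 b=75/28 c=-111/56 d=17/56
  seg 2: a=2 b=-3/8 c=-15/14 d=57/224
  seg 3: a=-1 b=-45/28 c=51/112 d=-17/224
S(3/4) = 111/512

Δ: Δ0=4, Δ1=1, Δ2=-3/2, Δ3=-1
row 1: diag=4, rhs=-18; c'=1/4, d'=-9/2
row 2: denom=6−1·1/4=23/4; d'=(-15−1·-9/2)/(23/4)=-42/23
row 3: denom=8−2·8/23=168/23; d'=(3−2·-42/23)/(168/23)=51/56
back: M3=51/56
back: M2=-42/23−8/23·51/56=-15/7
back: M1=-9/2−1/4·-15/7=-111/28
M: M0=0, M1=-111/28, M2=-15/7, M3=51/56, M4=0
seg 0: a=-3, c=M0/2=0, d=(M1−M0)/(6·1)=-37/56, b=Δ0−h0·(2M0+M1)/6=261/56
seg 1: a=1, c=M1/2=-111/56, d=(M2−M1)/(6·1)=17/56, b=Δ1−h1·(2M1+M2)/6=75/28
seg 2: a=2, c=M2/2=-15/14, d=(M3−M2)/(6·2)=57/224, b=Δ2−h2·(2M2+M3)/6=-3/8
seg 3: a=-1, c=M3/2=51/112, d=(M4−M3)/(6·2)=-17/224, b=Δ3−h3·(2M3+M4)/6=-45/28
t_q=3/4 → seg 0, τ=3/4; S=-3+261/56·τ+0·τ²+-37/56·τ³=111/512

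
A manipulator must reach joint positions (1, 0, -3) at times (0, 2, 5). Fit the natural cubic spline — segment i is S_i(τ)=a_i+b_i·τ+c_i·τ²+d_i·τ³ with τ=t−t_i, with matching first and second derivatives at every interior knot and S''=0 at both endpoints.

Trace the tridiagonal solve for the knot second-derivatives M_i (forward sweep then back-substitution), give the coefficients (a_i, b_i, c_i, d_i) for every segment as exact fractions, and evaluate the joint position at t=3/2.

  seg 0: a=1 b=-2/5 c=0 d=-1/40
  seg 1: a=0 b=-7/10 c=-3/20 d=1/60
S(3/2) = 101/320

Δ: Δ0=-1/2, Δ1=-1
row 1: diag=10, rhs=-3; c'=3/10, d'=-3/10
back: M1=-3/10
M: M0=0, M1=-3/10, M2=0
seg 0: a=1, c=M0/2=0, d=(M1−M0)/(6·2)=-1/40, b=Δ0−h0·(2M0+M1)/6=-2/5
seg 1: a=0, c=M1/2=-3/20, d=(M2−M1)/(6·3)=1/60, b=Δ1−h1·(2M1+M2)/6=-7/10
t_q=3/2 → seg 0, τ=3/2; S=1+-2/5·τ+0·τ²+-1/40·τ³=101/320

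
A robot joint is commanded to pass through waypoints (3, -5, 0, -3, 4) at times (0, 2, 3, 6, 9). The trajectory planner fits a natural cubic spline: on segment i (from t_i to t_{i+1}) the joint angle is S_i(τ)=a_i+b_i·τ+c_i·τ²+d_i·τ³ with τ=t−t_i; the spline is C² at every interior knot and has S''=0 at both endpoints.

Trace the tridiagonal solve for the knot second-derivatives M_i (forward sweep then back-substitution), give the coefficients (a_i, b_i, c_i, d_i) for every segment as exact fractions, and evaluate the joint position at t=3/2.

Δ: Δ0=-4, Δ1=5, Δ2=-1, Δ3=7/3
row 1: diag=6, rhs=54; c'=1/6, d'=9
row 2: denom=8−1·1/6=47/6; d'=(-36−1·9)/(47/6)=-270/47
row 3: denom=12−3·18/47=510/47; d'=(20−3·-270/47)/(510/47)=175/51
back: M3=175/51
back: M2=-270/47−18/47·175/51=-120/17
back: M1=9−1/6·-120/17=173/17
M: M0=0, M1=173/17, M2=-120/17, M3=175/51, M4=0
seg 0: a=3, c=M0/2=0, d=(M1−M0)/(6·2)=173/204, b=Δ0−h0·(2M0+M1)/6=-377/51
seg 1: a=-5, c=M1/2=173/34, d=(M2−M1)/(6·1)=-293/102, b=Δ1−h1·(2M1+M2)/6=142/51
seg 2: a=0, c=M2/2=-60/17, d=(M3−M2)/(6·3)=535/918, b=Δ2−h2·(2M2+M3)/6=443/102
seg 3: a=-3, c=M3/2=175/102, d=(M4−M3)/(6·3)=-175/918, b=Δ3−h3·(2M3+M4)/6=-56/51
t_q=3/2 → seg 0, τ=3/2; S=3+-377/51·τ+0·τ²+173/204·τ³=-2843/544

  seg 0: a=3 b=-377/51 c=0 d=173/204
  seg 1: a=-5 b=142/51 c=173/34 d=-293/102
  seg 2: a=0 b=443/102 c=-60/17 d=535/918
  seg 3: a=-3 b=-56/51 c=175/102 d=-175/918
S(3/2) = -2843/544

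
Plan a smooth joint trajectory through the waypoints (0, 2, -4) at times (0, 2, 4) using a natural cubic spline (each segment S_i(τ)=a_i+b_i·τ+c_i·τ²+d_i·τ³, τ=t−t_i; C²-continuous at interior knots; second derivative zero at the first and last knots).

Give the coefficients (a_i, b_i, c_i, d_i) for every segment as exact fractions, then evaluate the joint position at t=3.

Δ: Δ0=1, Δ1=-3
row 1: diag=8, rhs=-24; c'=1/4, d'=-3
back: M1=-3
M: M0=0, M1=-3, M2=0
seg 0: a=0, c=M0/2=0, d=(M1−M0)/(6·2)=-1/4, b=Δ0−h0·(2M0+M1)/6=2
seg 1: a=2, c=M1/2=-3/2, d=(M2−M1)/(6·2)=1/4, b=Δ1−h1·(2M1+M2)/6=-1
t_q=3 → seg 1, τ=1; S=2+-1·τ+-3/2·τ²+1/4·τ³=-1/4

  seg 0: a=0 b=2 c=0 d=-1/4
  seg 1: a=2 b=-1 c=-3/2 d=1/4
S(3) = -1/4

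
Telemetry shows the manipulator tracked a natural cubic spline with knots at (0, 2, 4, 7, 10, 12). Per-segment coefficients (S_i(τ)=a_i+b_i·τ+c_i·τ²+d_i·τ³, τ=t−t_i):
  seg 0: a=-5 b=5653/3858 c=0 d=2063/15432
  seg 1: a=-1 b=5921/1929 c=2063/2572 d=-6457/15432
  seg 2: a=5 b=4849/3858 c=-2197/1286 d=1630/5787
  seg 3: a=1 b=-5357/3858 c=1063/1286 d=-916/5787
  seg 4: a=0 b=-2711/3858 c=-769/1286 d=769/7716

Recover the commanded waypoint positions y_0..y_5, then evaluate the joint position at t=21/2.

y_0=-5 y_1=-1 y_2=5 y_3=1 y_4=0 y_5=-3
S(21/2) = -10049/20576

y_0 = S_0(0) = a_0 = -5
y_1 = S_1(0) = a_1 = -1
y_2 = S_2(0) = a_2 = 5
y_3 = S_3(0) = a_3 = 1
y_4 = S_4(0) = a_4 = 0
y_5 = S_4(2) = -3
t_q=21/2 is in segment 4 (τ=1/2); S_4(τ)=-10049/20576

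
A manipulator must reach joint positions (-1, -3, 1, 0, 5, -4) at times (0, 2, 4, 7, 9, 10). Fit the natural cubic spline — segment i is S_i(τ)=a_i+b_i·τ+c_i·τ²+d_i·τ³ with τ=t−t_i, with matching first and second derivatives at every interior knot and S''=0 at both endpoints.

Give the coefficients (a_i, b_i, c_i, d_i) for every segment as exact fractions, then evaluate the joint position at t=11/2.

Δ: Δ0=-1, Δ1=2, Δ2=-1/3, Δ3=5/2, Δ4=-9
row 1: diag=8, rhs=18; c'=1/4, d'=9/4
row 2: denom=10−2·1/4=19/2; d'=(-14−2·9/4)/(19/2)=-37/19
row 3: denom=10−3·6/19=172/19; d'=(17−3·-37/19)/(172/19)=217/86
row 4: denom=6−2·19/86=239/43; d'=(-69−2·217/86)/(239/43)=-3184/239
back: M4=-3184/239
back: M3=217/86−19/86·-3184/239=2613/478
back: M2=-37/19−6/19·2613/478=-878/239
back: M1=9/4−1/4·-878/239=3029/956
M: M0=0, M1=3029/956, M2=-878/239, M3=2613/478, M4=-3184/239, M5=0
seg 0: a=-1, c=M0/2=0, d=(M1−M0)/(6·2)=3029/11472, b=Δ0−h0·(2M0+M1)/6=-5897/2868
seg 1: a=-3, c=M1/2=3029/1912, d=(M2−M1)/(6·2)=-6541/11472, b=Δ1−h1·(2M1+M2)/6=1595/1434
seg 2: a=1, c=M2/2=-439/239, d=(M3−M2)/(6·3)=4369/8604, b=Δ2−h2·(2M2+M3)/6=1741/2868
seg 3: a=0, c=M3/2=2613/956, d=(M4−M3)/(6·2)=-8981/5736, b=Δ3−h3·(2M3+M4)/6=4727/1434
seg 4: a=5, c=M4/2=-1592/239, d=(M5−M4)/(6·1)=1592/717, b=Δ4−h4·(2M4+M5)/6=-3269/717
t_q=11/2 → seg 2, τ=3/2; S=1+1741/2868·τ+-439/239·τ²+4369/8604·τ³=-3889/7648

  seg 0: a=-1 b=-5897/2868 c=0 d=3029/11472
  seg 1: a=-3 b=1595/1434 c=3029/1912 d=-6541/11472
  seg 2: a=1 b=1741/2868 c=-439/239 d=4369/8604
  seg 3: a=0 b=4727/1434 c=2613/956 d=-8981/5736
  seg 4: a=5 b=-3269/717 c=-1592/239 d=1592/717
S(11/2) = -3889/7648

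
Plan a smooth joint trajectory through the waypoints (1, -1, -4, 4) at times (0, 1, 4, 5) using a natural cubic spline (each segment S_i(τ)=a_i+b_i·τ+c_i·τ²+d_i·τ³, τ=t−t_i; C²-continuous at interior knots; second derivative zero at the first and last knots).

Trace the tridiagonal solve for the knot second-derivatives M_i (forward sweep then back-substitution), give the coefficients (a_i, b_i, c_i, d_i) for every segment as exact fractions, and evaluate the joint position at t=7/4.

  seg 0: a=1 b=-91/55 c=0 d=-19/55
  seg 1: a=-1 b=-148/55 c=-57/55 d=8/15
  seg 2: a=-4 b=302/55 c=207/55 d=-69/55
S(7/4) = -2971/880

Δ: Δ0=-2, Δ1=-1, Δ2=8
row 1: diag=8, rhs=6; c'=3/8, d'=3/4
row 2: denom=8−3·3/8=55/8; d'=(54−3·3/4)/(55/8)=414/55
back: M2=414/55
back: M1=3/4−3/8·414/55=-114/55
M: M0=0, M1=-114/55, M2=414/55, M3=0
seg 0: a=1, c=M0/2=0, d=(M1−M0)/(6·1)=-19/55, b=Δ0−h0·(2M0+M1)/6=-91/55
seg 1: a=-1, c=M1/2=-57/55, d=(M2−M1)/(6·3)=8/15, b=Δ1−h1·(2M1+M2)/6=-148/55
seg 2: a=-4, c=M2/2=207/55, d=(M3−M2)/(6·1)=-69/55, b=Δ2−h2·(2M2+M3)/6=302/55
t_q=7/4 → seg 1, τ=3/4; S=-1+-148/55·τ+-57/55·τ²+8/15·τ³=-2971/880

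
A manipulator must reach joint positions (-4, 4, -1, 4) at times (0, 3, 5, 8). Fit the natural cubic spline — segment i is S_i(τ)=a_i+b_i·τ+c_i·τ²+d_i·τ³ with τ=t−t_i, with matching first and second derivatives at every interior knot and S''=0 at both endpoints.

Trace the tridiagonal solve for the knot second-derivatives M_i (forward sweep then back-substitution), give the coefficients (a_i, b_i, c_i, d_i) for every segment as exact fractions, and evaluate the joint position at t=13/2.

  seg 0: a=-4 b=109/24 c=0 d=-5/24
  seg 1: a=4 b=-13/12 c=-15/8 d=7/12
  seg 2: a=-1 b=-19/12 c=13/8 d=-13/72
S(13/2) = -21/64

Δ: Δ0=8/3, Δ1=-5/2, Δ2=5/3
row 1: diag=10, rhs=-31; c'=1/5, d'=-31/10
row 2: denom=10−2·1/5=48/5; d'=(25−2·-31/10)/(48/5)=13/4
back: M2=13/4
back: M1=-31/10−1/5·13/4=-15/4
M: M0=0, M1=-15/4, M2=13/4, M3=0
seg 0: a=-4, c=M0/2=0, d=(M1−M0)/(6·3)=-5/24, b=Δ0−h0·(2M0+M1)/6=109/24
seg 1: a=4, c=M1/2=-15/8, d=(M2−M1)/(6·2)=7/12, b=Δ1−h1·(2M1+M2)/6=-13/12
seg 2: a=-1, c=M2/2=13/8, d=(M3−M2)/(6·3)=-13/72, b=Δ2−h2·(2M2+M3)/6=-19/12
t_q=13/2 → seg 2, τ=3/2; S=-1+-19/12·τ+13/8·τ²+-13/72·τ³=-21/64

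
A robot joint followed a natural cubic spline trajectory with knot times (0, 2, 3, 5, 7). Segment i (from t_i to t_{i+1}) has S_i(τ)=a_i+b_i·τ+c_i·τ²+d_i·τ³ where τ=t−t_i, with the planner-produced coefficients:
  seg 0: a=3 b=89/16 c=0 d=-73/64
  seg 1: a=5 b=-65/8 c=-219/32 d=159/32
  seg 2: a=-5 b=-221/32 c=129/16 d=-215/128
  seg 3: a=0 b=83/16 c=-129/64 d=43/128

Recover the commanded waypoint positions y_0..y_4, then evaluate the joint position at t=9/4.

y_0=3 y_1=5 y_2=-5 y_3=0 y_4=5
S(9/4) = 5363/2048

y_0 = S_0(0) = a_0 = 3
y_1 = S_1(0) = a_1 = 5
y_2 = S_2(0) = a_2 = -5
y_3 = S_3(0) = a_3 = 0
y_4 = S_3(2) = 5
t_q=9/4 is in segment 1 (τ=1/4); S_1(τ)=5363/2048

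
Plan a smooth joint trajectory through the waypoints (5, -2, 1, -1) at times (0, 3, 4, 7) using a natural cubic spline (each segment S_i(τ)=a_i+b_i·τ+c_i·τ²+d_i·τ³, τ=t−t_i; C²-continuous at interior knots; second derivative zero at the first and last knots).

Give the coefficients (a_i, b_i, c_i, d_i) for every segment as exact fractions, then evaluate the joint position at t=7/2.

Δ: Δ0=-7/3, Δ1=3, Δ2=-2/3
row 1: diag=8, rhs=32; c'=1/8, d'=4
row 2: denom=8−1·1/8=63/8; d'=(-22−1·4)/(63/8)=-208/63
back: M2=-208/63
back: M1=4−1/8·-208/63=278/63
M: M0=0, M1=278/63, M2=-208/63, M3=0
seg 0: a=5, c=M0/2=0, d=(M1−M0)/(6·3)=139/567, b=Δ0−h0·(2M0+M1)/6=-286/63
seg 1: a=-2, c=M1/2=139/63, d=(M2−M1)/(6·1)=-9/7, b=Δ1−h1·(2M1+M2)/6=131/63
seg 2: a=1, c=M2/2=-104/63, d=(M3−M2)/(6·3)=104/567, b=Δ2−h2·(2M2+M3)/6=166/63
t_q=7/2 → seg 1, τ=1/2; S=-2+131/63·τ+139/63·τ²+-9/7·τ³=-41/72

  seg 0: a=5 b=-286/63 c=0 d=139/567
  seg 1: a=-2 b=131/63 c=139/63 d=-9/7
  seg 2: a=1 b=166/63 c=-104/63 d=104/567
S(7/2) = -41/72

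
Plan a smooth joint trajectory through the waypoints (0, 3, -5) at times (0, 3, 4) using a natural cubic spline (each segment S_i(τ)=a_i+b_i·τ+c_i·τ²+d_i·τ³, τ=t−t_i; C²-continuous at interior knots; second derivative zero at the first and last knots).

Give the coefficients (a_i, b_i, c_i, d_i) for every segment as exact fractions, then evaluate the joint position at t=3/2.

  seg 0: a=0 b=35/8 c=0 d=-3/8
  seg 1: a=3 b=-23/4 c=-27/8 d=9/8
S(3/2) = 339/64

Δ: Δ0=1, Δ1=-8
row 1: diag=8, rhs=-54; c'=1/8, d'=-27/4
back: M1=-27/4
M: M0=0, M1=-27/4, M2=0
seg 0: a=0, c=M0/2=0, d=(M1−M0)/(6·3)=-3/8, b=Δ0−h0·(2M0+M1)/6=35/8
seg 1: a=3, c=M1/2=-27/8, d=(M2−M1)/(6·1)=9/8, b=Δ1−h1·(2M1+M2)/6=-23/4
t_q=3/2 → seg 0, τ=3/2; S=0+35/8·τ+0·τ²+-3/8·τ³=339/64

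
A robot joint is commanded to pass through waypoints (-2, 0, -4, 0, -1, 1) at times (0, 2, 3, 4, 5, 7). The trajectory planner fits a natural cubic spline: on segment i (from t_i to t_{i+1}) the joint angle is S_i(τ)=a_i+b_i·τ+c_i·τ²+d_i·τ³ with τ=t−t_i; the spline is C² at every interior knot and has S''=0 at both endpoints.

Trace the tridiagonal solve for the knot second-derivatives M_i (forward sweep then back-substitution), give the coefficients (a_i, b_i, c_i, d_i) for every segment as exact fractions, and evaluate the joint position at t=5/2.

Δ: Δ0=1, Δ1=-4, Δ2=4, Δ3=-1, Δ4=1
row 1: diag=6, rhs=-30; c'=1/6, d'=-5
row 2: denom=4−1·1/6=23/6; d'=(48−1·-5)/(23/6)=318/23
row 3: denom=4−1·6/23=86/23; d'=(-30−1·318/23)/(86/23)=-504/43
row 4: denom=6−1·23/86=493/86; d'=(12−1·-504/43)/(493/86)=120/29
back: M4=120/29
back: M3=-504/43−23/86·120/29=-372/29
back: M2=318/23−6/23·-372/29=498/29
back: M1=-5−1/6·498/29=-228/29
M: M0=0, M1=-228/29, M2=498/29, M3=-372/29, M4=120/29, M5=0
seg 0: a=-2, c=M0/2=0, d=(M1−M0)/(6·2)=-19/29, b=Δ0−h0·(2M0+M1)/6=105/29
seg 1: a=0, c=M1/2=-114/29, d=(M2−M1)/(6·1)=121/29, b=Δ1−h1·(2M1+M2)/6=-123/29
seg 2: a=-4, c=M2/2=249/29, d=(M3−M2)/(6·1)=-5, b=Δ2−h2·(2M2+M3)/6=12/29
seg 3: a=0, c=M3/2=-186/29, d=(M4−M3)/(6·1)=82/29, b=Δ3−h3·(2M3+M4)/6=75/29
seg 4: a=-1, c=M4/2=60/29, d=(M5−M4)/(6·2)=-10/29, b=Δ4−h4·(2M4+M5)/6=-51/29
t_q=5/2 → seg 1, τ=1/2; S=0+-123/29·τ+-114/29·τ²+121/29·τ³=-599/232

  seg 0: a=-2 b=105/29 c=0 d=-19/29
  seg 1: a=0 b=-123/29 c=-114/29 d=121/29
  seg 2: a=-4 b=12/29 c=249/29 d=-5
  seg 3: a=0 b=75/29 c=-186/29 d=82/29
  seg 4: a=-1 b=-51/29 c=60/29 d=-10/29
S(5/2) = -599/232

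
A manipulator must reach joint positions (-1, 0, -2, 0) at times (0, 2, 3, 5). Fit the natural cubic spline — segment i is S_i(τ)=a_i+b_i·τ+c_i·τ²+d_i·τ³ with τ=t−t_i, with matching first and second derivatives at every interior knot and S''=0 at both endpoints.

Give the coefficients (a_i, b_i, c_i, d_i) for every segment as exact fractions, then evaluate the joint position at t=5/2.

Δ: Δ0=1/2, Δ1=-2, Δ2=1
row 1: diag=6, rhs=-15; c'=1/6, d'=-5/2
row 2: denom=6−1·1/6=35/6; d'=(18−1·-5/2)/(35/6)=123/35
back: M2=123/35
back: M1=-5/2−1/6·123/35=-108/35
M: M0=0, M1=-108/35, M2=123/35, M3=0
seg 0: a=-1, c=M0/2=0, d=(M1−M0)/(6·2)=-9/35, b=Δ0−h0·(2M0+M1)/6=107/70
seg 1: a=0, c=M1/2=-54/35, d=(M2−M1)/(6·1)=11/10, b=Δ1−h1·(2M1+M2)/6=-109/70
seg 2: a=-2, c=M2/2=123/70, d=(M3−M2)/(6·2)=-41/140, b=Δ2−h2·(2M2+M3)/6=-47/35
t_q=5/2 → seg 1, τ=1/2; S=0+-109/70·τ+-54/35·τ²+11/10·τ³=-115/112

  seg 0: a=-1 b=107/70 c=0 d=-9/35
  seg 1: a=0 b=-109/70 c=-54/35 d=11/10
  seg 2: a=-2 b=-47/35 c=123/70 d=-41/140
S(5/2) = -115/112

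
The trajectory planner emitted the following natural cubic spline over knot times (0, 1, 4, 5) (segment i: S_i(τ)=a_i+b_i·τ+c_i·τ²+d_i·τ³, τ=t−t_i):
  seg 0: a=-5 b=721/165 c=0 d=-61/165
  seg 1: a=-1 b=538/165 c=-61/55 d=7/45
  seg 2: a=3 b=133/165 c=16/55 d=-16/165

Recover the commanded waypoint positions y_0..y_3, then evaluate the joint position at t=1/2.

y_0=-5 y_1=-1 y_2=3 y_3=4
S(1/2) = -1259/440

y_0 = S_0(0) = a_0 = -5
y_1 = S_1(0) = a_1 = -1
y_2 = S_2(0) = a_2 = 3
y_3 = S_2(1) = 4
t_q=1/2 is in segment 0 (τ=1/2); S_0(τ)=-1259/440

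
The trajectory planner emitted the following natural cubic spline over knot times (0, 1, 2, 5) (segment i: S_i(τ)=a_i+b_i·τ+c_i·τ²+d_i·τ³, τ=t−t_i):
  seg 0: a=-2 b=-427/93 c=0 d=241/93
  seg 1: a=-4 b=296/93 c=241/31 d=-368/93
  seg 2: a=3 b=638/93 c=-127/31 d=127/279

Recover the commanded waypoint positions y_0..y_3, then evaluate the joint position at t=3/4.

y_0 = S_0(0) = a_0 = -2
y_1 = S_1(0) = a_1 = -4
y_2 = S_2(0) = a_2 = 3
y_3 = S_2(3) = -1
t_q=3/4 is in segment 0 (τ=3/4); S_0(τ)=-8631/1984

y_0=-2 y_1=-4 y_2=3 y_3=-1
S(3/4) = -8631/1984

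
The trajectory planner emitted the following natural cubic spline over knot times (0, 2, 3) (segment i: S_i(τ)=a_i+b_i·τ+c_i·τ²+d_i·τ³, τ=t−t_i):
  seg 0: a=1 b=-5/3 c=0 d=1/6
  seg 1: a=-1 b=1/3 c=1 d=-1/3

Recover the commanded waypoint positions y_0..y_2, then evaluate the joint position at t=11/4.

y_0 = S_0(0) = a_0 = 1
y_1 = S_1(0) = a_1 = -1
y_2 = S_1(1) = 0
t_q=11/4 is in segment 1 (τ=3/4); S_1(τ)=-21/64

y_0=1 y_1=-1 y_2=0
S(11/4) = -21/64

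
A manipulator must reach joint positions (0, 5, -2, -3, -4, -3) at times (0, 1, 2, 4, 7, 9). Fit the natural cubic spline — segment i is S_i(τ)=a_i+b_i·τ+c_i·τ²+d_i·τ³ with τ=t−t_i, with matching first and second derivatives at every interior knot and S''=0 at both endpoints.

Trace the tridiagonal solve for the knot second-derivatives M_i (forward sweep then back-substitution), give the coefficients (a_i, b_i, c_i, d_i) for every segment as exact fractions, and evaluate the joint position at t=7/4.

  seg 0: a=0 b=97981/11598 c=0 d=-39991/11598
  seg 1: a=5 b=-10996/5799 c=-39991/3866 d=60779/11598
  seg 2: a=-2 b=-79601/11598 c=10394/1933 d=-25463/23196
  seg 3: a=-3 b=17077/11598 c=-4675/3866 d=1174/5799
  seg 4: a=-4 b=-3677/11598 c=2369/3866 d=-2369/23196
S(7/4) = -7417/247424

Δ: Δ0=5, Δ1=-7, Δ2=-1/2, Δ3=-1/3, Δ4=1/2
row 1: diag=4, rhs=-72; c'=1/4, d'=-18
row 2: denom=6−1·1/4=23/4; d'=(39−1·-18)/(23/4)=228/23
row 3: denom=10−2·8/23=214/23; d'=(1−2·228/23)/(214/23)=-433/214
row 4: denom=10−3·69/214=1933/214; d'=(5−3·-433/214)/(1933/214)=2369/1933
back: M4=2369/1933
back: M3=-433/214−69/214·2369/1933=-4675/1933
back: M2=228/23−8/23·-4675/1933=20788/1933
back: M1=-18−1/4·20788/1933=-39991/1933
M: M0=0, M1=-39991/1933, M2=20788/1933, M3=-4675/1933, M4=2369/1933, M5=0
seg 0: a=0, c=M0/2=0, d=(M1−M0)/(6·1)=-39991/11598, b=Δ0−h0·(2M0+M1)/6=97981/11598
seg 1: a=5, c=M1/2=-39991/3866, d=(M2−M1)/(6·1)=60779/11598, b=Δ1−h1·(2M1+M2)/6=-10996/5799
seg 2: a=-2, c=M2/2=10394/1933, d=(M3−M2)/(6·2)=-25463/23196, b=Δ2−h2·(2M2+M3)/6=-79601/11598
seg 3: a=-3, c=M3/2=-4675/3866, d=(M4−M3)/(6·3)=1174/5799, b=Δ3−h3·(2M3+M4)/6=17077/11598
seg 4: a=-4, c=M4/2=2369/3866, d=(M5−M4)/(6·2)=-2369/23196, b=Δ4−h4·(2M4+M5)/6=-3677/11598
t_q=7/4 → seg 1, τ=3/4; S=5+-10996/5799·τ+-39991/3866·τ²+60779/11598·τ³=-7417/247424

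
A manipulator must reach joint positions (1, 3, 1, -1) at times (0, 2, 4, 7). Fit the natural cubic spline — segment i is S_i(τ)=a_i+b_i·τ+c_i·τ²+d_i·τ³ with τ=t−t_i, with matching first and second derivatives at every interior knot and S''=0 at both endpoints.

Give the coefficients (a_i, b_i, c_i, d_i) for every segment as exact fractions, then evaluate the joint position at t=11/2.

  seg 0: a=1 b=88/57 c=0 d=-31/228
  seg 1: a=3 b=-5/57 c=-31/38 d=41/228
  seg 2: a=1 b=-68/57 c=5/19 d=-5/171
S(11/2) = -45/152

Δ: Δ0=1, Δ1=-1, Δ2=-2/3
row 1: diag=8, rhs=-12; c'=1/4, d'=-3/2
row 2: denom=10−2·1/4=19/2; d'=(2−2·-3/2)/(19/2)=10/19
back: M2=10/19
back: M1=-3/2−1/4·10/19=-31/19
M: M0=0, M1=-31/19, M2=10/19, M3=0
seg 0: a=1, c=M0/2=0, d=(M1−M0)/(6·2)=-31/228, b=Δ0−h0·(2M0+M1)/6=88/57
seg 1: a=3, c=M1/2=-31/38, d=(M2−M1)/(6·2)=41/228, b=Δ1−h1·(2M1+M2)/6=-5/57
seg 2: a=1, c=M2/2=5/19, d=(M3−M2)/(6·3)=-5/171, b=Δ2−h2·(2M2+M3)/6=-68/57
t_q=11/2 → seg 2, τ=3/2; S=1+-68/57·τ+5/19·τ²+-5/171·τ³=-45/152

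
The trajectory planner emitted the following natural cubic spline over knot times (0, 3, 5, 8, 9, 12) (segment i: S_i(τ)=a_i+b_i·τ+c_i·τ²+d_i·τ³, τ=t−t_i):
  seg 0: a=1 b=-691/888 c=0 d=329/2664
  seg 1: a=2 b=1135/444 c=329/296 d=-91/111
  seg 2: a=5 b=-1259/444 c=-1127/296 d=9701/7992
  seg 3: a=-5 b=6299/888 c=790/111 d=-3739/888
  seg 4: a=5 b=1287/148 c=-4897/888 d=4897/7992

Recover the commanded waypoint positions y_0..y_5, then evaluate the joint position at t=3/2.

y_0 = S_0(0) = a_0 = 1
y_1 = S_1(0) = a_1 = 2
y_2 = S_2(0) = a_2 = 5
y_3 = S_3(0) = a_3 = -5
y_4 = S_4(0) = a_4 = 5
y_5 = S_4(3) = -2
t_q=3/2 is in segment 0 (τ=3/2); S_0(τ)=591/2368

y_0=1 y_1=2 y_2=5 y_3=-5 y_4=5 y_5=-2
S(3/2) = 591/2368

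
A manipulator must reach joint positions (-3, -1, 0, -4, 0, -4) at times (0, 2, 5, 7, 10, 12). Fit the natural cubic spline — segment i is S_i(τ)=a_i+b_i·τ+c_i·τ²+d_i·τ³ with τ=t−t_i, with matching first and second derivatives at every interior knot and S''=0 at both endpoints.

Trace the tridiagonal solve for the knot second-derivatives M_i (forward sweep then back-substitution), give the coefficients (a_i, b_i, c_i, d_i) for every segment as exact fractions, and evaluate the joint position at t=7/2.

  seg 0: a=-3 b=7247/7881 c=0 d=317/15762
  seg 1: a=-1 b=9149/7881 c=317/2627 d=-3125/23643
  seg 2: a=0 b=-13270/7881 c=-2808/2627 d=97/213
  seg 3: a=-4 b=-3898/7881 c=4370/2627 d=-8308/23643
  seg 4: a=0 b=-10/7881 c=-3938/2627 d=1969/7881
S(7/2) = 11911/21016

Δ: Δ0=1, Δ1=1/3, Δ2=-2, Δ3=4/3, Δ4=-2
row 1: diag=10, rhs=-4; c'=3/10, d'=-2/5
row 2: denom=10−3·3/10=91/10; d'=(-14−3·-2/5)/(91/10)=-128/91
row 3: denom=10−2·20/91=870/91; d'=(20−2·-128/91)/(870/91)=346/145
row 4: denom=10−3·91/290=2627/290; d'=(-20−3·346/145)/(2627/290)=-7876/2627
back: M4=-7876/2627
back: M3=346/145−91/290·-7876/2627=8740/2627
back: M2=-128/91−20/91·8740/2627=-5616/2627
back: M1=-2/5−3/10·-5616/2627=634/2627
M: M0=0, M1=634/2627, M2=-5616/2627, M3=8740/2627, M4=-7876/2627, M5=0
seg 0: a=-3, c=M0/2=0, d=(M1−M0)/(6·2)=317/15762, b=Δ0−h0·(2M0+M1)/6=7247/7881
seg 1: a=-1, c=M1/2=317/2627, d=(M2−M1)/(6·3)=-3125/23643, b=Δ1−h1·(2M1+M2)/6=9149/7881
seg 2: a=0, c=M2/2=-2808/2627, d=(M3−M2)/(6·2)=97/213, b=Δ2−h2·(2M2+M3)/6=-13270/7881
seg 3: a=-4, c=M3/2=4370/2627, d=(M4−M3)/(6·3)=-8308/23643, b=Δ3−h3·(2M3+M4)/6=-3898/7881
seg 4: a=0, c=M4/2=-3938/2627, d=(M5−M4)/(6·2)=1969/7881, b=Δ4−h4·(2M4+M5)/6=-10/7881
t_q=7/2 → seg 1, τ=3/2; S=-1+9149/7881·τ+317/2627·τ²+-3125/23643·τ³=11911/21016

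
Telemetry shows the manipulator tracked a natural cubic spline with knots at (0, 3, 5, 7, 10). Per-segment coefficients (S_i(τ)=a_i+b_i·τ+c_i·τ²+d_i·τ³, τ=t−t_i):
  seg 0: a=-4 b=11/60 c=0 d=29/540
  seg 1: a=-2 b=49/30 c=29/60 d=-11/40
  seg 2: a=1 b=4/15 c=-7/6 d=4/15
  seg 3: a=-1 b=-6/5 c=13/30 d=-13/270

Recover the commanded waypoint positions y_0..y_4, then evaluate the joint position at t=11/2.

y_0=-4 y_1=-2 y_2=1 y_3=-1 y_4=-2
S(11/2) = 7/8

y_0 = S_0(0) = a_0 = -4
y_1 = S_1(0) = a_1 = -2
y_2 = S_2(0) = a_2 = 1
y_3 = S_3(0) = a_3 = -1
y_4 = S_3(3) = -2
t_q=11/2 is in segment 2 (τ=1/2); S_2(τ)=7/8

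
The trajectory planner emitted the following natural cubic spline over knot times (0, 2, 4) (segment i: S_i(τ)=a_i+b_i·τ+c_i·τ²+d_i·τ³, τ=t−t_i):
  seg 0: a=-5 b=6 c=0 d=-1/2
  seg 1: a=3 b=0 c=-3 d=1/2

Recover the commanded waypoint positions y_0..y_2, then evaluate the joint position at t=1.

y_0 = S_0(0) = a_0 = -5
y_1 = S_1(0) = a_1 = 3
y_2 = S_1(2) = -5
t_q=1 is in segment 0 (τ=1); S_0(τ)=1/2

y_0=-5 y_1=3 y_2=-5
S(1) = 1/2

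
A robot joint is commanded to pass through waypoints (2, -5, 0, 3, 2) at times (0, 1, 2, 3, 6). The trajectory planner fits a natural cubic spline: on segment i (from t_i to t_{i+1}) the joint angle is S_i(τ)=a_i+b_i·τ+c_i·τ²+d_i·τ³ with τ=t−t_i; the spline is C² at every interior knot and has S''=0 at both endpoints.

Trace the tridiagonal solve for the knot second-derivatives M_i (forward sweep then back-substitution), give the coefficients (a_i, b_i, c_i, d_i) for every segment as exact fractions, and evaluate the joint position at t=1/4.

Δ: Δ0=-7, Δ1=5, Δ2=3, Δ3=-1/3
row 1: diag=4, rhs=72; c'=1/4, d'=18
row 2: denom=4−1·1/4=15/4; d'=(-12−1·18)/(15/4)=-8
row 3: denom=8−1·4/15=116/15; d'=(-20−1·-8)/(116/15)=-45/29
back: M3=-45/29
back: M2=-8−4/15·-45/29=-220/29
back: M1=18−1/4·-220/29=577/29
M: M0=0, M1=577/29, M2=-220/29, M3=-45/29, M4=0
seg 0: a=2, c=M0/2=0, d=(M1−M0)/(6·1)=577/174, b=Δ0−h0·(2M0+M1)/6=-1795/174
seg 1: a=-5, c=M1/2=577/58, d=(M2−M1)/(6·1)=-797/174, b=Δ1−h1·(2M1+M2)/6=-32/87
seg 2: a=0, c=M2/2=-110/29, d=(M3−M2)/(6·1)=175/174, b=Δ2−h2·(2M2+M3)/6=1007/174
seg 3: a=3, c=M3/2=-45/58, d=(M4−M3)/(6·3)=5/58, b=Δ3−h3·(2M3+M4)/6=106/87
t_q=1/4 → seg 0, τ=1/4; S=2+-1795/174·τ+0·τ²+577/174·τ³=-1957/3712

  seg 0: a=2 b=-1795/174 c=0 d=577/174
  seg 1: a=-5 b=-32/87 c=577/58 d=-797/174
  seg 2: a=0 b=1007/174 c=-110/29 d=175/174
  seg 3: a=3 b=106/87 c=-45/58 d=5/58
S(1/4) = -1957/3712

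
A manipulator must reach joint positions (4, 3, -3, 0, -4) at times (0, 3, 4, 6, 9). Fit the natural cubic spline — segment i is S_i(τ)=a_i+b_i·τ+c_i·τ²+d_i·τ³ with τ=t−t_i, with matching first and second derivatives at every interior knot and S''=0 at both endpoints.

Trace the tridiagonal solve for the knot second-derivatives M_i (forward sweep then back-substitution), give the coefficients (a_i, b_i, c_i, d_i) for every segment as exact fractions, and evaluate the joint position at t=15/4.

Δ: Δ0=-1/3, Δ1=-6, Δ2=3/2, Δ3=-4/3
row 1: diag=8, rhs=-34; c'=1/8, d'=-17/4
row 2: denom=6−1·1/8=47/8; d'=(45−1·-17/4)/(47/8)=394/47
row 3: denom=10−2·16/47=438/47; d'=(-17−2·394/47)/(438/47)=-529/146
back: M3=-529/146
back: M2=394/47−16/47·-529/146=702/73
back: M1=-17/4−1/8·702/73=-398/73
M: M0=0, M1=-398/73, M2=702/73, M3=-529/146, M4=0
seg 0: a=4, c=M0/2=0, d=(M1−M0)/(6·3)=-199/657, b=Δ0−h0·(2M0+M1)/6=524/219
seg 1: a=3, c=M1/2=-199/73, d=(M2−M1)/(6·1)=550/219, b=Δ1−h1·(2M1+M2)/6=-1267/219
seg 2: a=-3, c=M2/2=351/73, d=(M3−M2)/(6·2)=-1933/1752, b=Δ2−h2·(2M2+M3)/6=-811/219
seg 3: a=0, c=M3/2=-529/292, d=(M4−M3)/(6·3)=529/2628, b=Δ3−h3·(2M3+M4)/6=1003/438
t_q=15/4 → seg 1, τ=3/4; S=3+-1267/219·τ+-199/73·τ²+550/219·τ³=-4235/2336

  seg 0: a=4 b=524/219 c=0 d=-199/657
  seg 1: a=3 b=-1267/219 c=-199/73 d=550/219
  seg 2: a=-3 b=-811/219 c=351/73 d=-1933/1752
  seg 3: a=0 b=1003/438 c=-529/292 d=529/2628
S(15/4) = -4235/2336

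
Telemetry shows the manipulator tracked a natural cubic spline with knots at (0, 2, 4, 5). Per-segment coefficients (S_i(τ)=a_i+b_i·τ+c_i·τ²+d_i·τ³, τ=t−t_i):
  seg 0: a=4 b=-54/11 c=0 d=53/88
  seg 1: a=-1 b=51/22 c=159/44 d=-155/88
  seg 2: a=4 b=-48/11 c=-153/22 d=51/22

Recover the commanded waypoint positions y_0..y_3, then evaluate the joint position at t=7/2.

y_0 = S_0(0) = a_0 = 4
y_1 = S_1(0) = a_1 = -1
y_2 = S_2(0) = a_2 = 4
y_3 = S_2(1) = -5
t_q=7/2 is in segment 1 (τ=3/2); S_1(τ)=3283/704

y_0=4 y_1=-1 y_2=4 y_3=-5
S(7/2) = 3283/704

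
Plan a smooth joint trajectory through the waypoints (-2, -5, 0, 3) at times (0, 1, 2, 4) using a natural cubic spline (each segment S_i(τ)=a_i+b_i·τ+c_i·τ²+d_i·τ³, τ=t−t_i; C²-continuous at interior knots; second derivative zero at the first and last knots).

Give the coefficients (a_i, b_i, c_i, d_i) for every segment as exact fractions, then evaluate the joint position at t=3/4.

Δ: Δ0=-3, Δ1=5, Δ2=3/2
row 1: diag=4, rhs=48; c'=1/4, d'=12
row 2: denom=6−1·1/4=23/4; d'=(-21−1·12)/(23/4)=-132/23
back: M2=-132/23
back: M1=12−1/4·-132/23=309/23
M: M0=0, M1=309/23, M2=-132/23, M3=0
seg 0: a=-2, c=M0/2=0, d=(M1−M0)/(6·1)=103/46, b=Δ0−h0·(2M0+M1)/6=-241/46
seg 1: a=-5, c=M1/2=309/46, d=(M2−M1)/(6·1)=-147/46, b=Δ1−h1·(2M1+M2)/6=34/23
seg 2: a=0, c=M2/2=-66/23, d=(M3−M2)/(6·2)=11/23, b=Δ2−h2·(2M2+M3)/6=245/46
t_q=3/4 → seg 0, τ=3/4; S=-2+-241/46·τ+0·τ²+103/46·τ³=-14675/2944

  seg 0: a=-2 b=-241/46 c=0 d=103/46
  seg 1: a=-5 b=34/23 c=309/46 d=-147/46
  seg 2: a=0 b=245/46 c=-66/23 d=11/23
S(3/4) = -14675/2944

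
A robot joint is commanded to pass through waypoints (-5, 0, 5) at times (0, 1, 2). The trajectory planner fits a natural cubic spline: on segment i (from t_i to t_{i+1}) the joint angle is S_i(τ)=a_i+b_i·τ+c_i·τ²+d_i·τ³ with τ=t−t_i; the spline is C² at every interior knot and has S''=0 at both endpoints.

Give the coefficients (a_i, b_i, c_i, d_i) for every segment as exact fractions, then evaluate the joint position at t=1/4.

  seg 0: a=-5 b=5 c=0 d=0
  seg 1: a=0 b=5 c=0 d=0
S(1/4) = -15/4

Δ: Δ0=5, Δ1=5
row 1: diag=4, rhs=0; c'=1/4, d'=0
back: M1=0
M: M0=0, M1=0, M2=0
seg 0: a=-5, c=M0/2=0, d=(M1−M0)/(6·1)=0, b=Δ0−h0·(2M0+M1)/6=5
seg 1: a=0, c=M1/2=0, d=(M2−M1)/(6·1)=0, b=Δ1−h1·(2M1+M2)/6=5
t_q=1/4 → seg 0, τ=1/4; S=-5+5·τ+0·τ²+0·τ³=-15/4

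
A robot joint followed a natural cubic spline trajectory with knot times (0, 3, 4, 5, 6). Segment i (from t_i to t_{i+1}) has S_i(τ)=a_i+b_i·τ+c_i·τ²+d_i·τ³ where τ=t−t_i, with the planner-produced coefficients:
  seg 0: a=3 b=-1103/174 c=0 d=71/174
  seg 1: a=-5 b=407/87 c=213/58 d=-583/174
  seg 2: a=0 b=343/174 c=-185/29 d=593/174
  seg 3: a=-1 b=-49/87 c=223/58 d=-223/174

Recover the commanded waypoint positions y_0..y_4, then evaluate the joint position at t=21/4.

y_0 = S_0(0) = a_0 = 3
y_1 = S_1(0) = a_1 = -5
y_2 = S_2(0) = a_2 = 0
y_3 = S_3(0) = a_3 = -1
y_4 = S_3(1) = 1
t_q=21/4 is in segment 3 (τ=1/4); S_3(τ)=-3417/3712

y_0=3 y_1=-5 y_2=0 y_3=-1 y_4=1
S(21/4) = -3417/3712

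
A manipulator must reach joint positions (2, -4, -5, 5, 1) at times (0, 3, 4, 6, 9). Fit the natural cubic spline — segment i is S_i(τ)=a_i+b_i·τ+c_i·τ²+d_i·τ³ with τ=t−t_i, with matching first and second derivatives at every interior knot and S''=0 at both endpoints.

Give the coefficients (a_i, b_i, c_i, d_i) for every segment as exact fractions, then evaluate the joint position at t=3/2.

  seg 0: a=2 b=-413/219 c=0 d=-25/1971
  seg 1: a=-4 b=-488/219 c=-25/219 d=98/73
  seg 2: a=-5 b=344/219 c=857/219 d=-321/292
  seg 3: a=5 b=883/219 c=-1175/438 d=1175/3942
S(3/2) = -509/584

Δ: Δ0=-2, Δ1=-1, Δ2=5, Δ3=-4/3
row 1: diag=8, rhs=6; c'=1/8, d'=3/4
row 2: denom=6−1·1/8=47/8; d'=(36−1·3/4)/(47/8)=6
row 3: denom=10−2·16/47=438/47; d'=(-38−2·6)/(438/47)=-1175/219
back: M3=-1175/219
back: M2=6−16/47·-1175/219=1714/219
back: M1=3/4−1/8·1714/219=-50/219
M: M0=0, M1=-50/219, M2=1714/219, M3=-1175/219, M4=0
seg 0: a=2, c=M0/2=0, d=(M1−M0)/(6·3)=-25/1971, b=Δ0−h0·(2M0+M1)/6=-413/219
seg 1: a=-4, c=M1/2=-25/219, d=(M2−M1)/(6·1)=98/73, b=Δ1−h1·(2M1+M2)/6=-488/219
seg 2: a=-5, c=M2/2=857/219, d=(M3−M2)/(6·2)=-321/292, b=Δ2−h2·(2M2+M3)/6=344/219
seg 3: a=5, c=M3/2=-1175/438, d=(M4−M3)/(6·3)=1175/3942, b=Δ3−h3·(2M3+M4)/6=883/219
t_q=3/2 → seg 0, τ=3/2; S=2+-413/219·τ+0·τ²+-25/1971·τ³=-509/584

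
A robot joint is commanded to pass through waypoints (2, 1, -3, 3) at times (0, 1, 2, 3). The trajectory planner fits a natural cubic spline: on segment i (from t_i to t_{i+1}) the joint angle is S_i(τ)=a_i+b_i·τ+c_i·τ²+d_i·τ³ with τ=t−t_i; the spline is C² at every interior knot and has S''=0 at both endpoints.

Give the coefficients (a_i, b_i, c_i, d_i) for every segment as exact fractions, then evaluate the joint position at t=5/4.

  seg 0: a=2 b=7/15 c=0 d=-22/15
  seg 1: a=1 b=-59/15 c=-22/5 d=13/3
  seg 2: a=-3 b=4/15 c=43/5 d=-43/15
S(5/4) = -61/320

Δ: Δ0=-1, Δ1=-4, Δ2=6
row 1: diag=4, rhs=-18; c'=1/4, d'=-9/2
row 2: denom=4−1·1/4=15/4; d'=(60−1·-9/2)/(15/4)=86/5
back: M2=86/5
back: M1=-9/2−1/4·86/5=-44/5
M: M0=0, M1=-44/5, M2=86/5, M3=0
seg 0: a=2, c=M0/2=0, d=(M1−M0)/(6·1)=-22/15, b=Δ0−h0·(2M0+M1)/6=7/15
seg 1: a=1, c=M1/2=-22/5, d=(M2−M1)/(6·1)=13/3, b=Δ1−h1·(2M1+M2)/6=-59/15
seg 2: a=-3, c=M2/2=43/5, d=(M3−M2)/(6·1)=-43/15, b=Δ2−h2·(2M2+M3)/6=4/15
t_q=5/4 → seg 1, τ=1/4; S=1+-59/15·τ+-22/5·τ²+13/3·τ³=-61/320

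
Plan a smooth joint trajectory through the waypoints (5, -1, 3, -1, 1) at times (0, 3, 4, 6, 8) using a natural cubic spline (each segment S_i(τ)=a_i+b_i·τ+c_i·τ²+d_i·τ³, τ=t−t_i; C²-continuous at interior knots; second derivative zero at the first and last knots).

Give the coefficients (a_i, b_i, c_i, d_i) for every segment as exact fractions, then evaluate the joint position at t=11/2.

Δ: Δ0=-2, Δ1=4, Δ2=-2, Δ3=1
row 1: diag=8, rhs=36; c'=1/8, d'=9/2
row 2: denom=6−1·1/8=47/8; d'=(-36−1·9/2)/(47/8)=-324/47
row 3: denom=8−2·16/47=344/47; d'=(18−2·-324/47)/(344/47)=747/172
back: M3=747/172
back: M2=-324/47−16/47·747/172=-360/43
back: M1=9/2−1/8·-360/43=477/86
M: M0=0, M1=477/86, M2=-360/43, M3=747/172, M4=0
seg 0: a=5, c=M0/2=0, d=(M1−M0)/(6·3)=53/172, b=Δ0−h0·(2M0+M1)/6=-821/172
seg 1: a=-1, c=M1/2=477/172, d=(M2−M1)/(6·1)=-399/172, b=Δ1−h1·(2M1+M2)/6=305/86
seg 2: a=3, c=M2/2=-180/43, d=(M3−M2)/(6·2)=729/688, b=Δ2−h2·(2M2+M3)/6=367/172
seg 3: a=-1, c=M3/2=747/344, d=(M4−M3)/(6·2)=-249/688, b=Δ3−h3·(2M3+M4)/6=-163/86
t_q=11/2 → seg 2, τ=3/2; S=3+367/172·τ+-180/43·τ²+729/688·τ³=1971/5504

  seg 0: a=5 b=-821/172 c=0 d=53/172
  seg 1: a=-1 b=305/86 c=477/172 d=-399/172
  seg 2: a=3 b=367/172 c=-180/43 d=729/688
  seg 3: a=-1 b=-163/86 c=747/344 d=-249/688
S(11/2) = 1971/5504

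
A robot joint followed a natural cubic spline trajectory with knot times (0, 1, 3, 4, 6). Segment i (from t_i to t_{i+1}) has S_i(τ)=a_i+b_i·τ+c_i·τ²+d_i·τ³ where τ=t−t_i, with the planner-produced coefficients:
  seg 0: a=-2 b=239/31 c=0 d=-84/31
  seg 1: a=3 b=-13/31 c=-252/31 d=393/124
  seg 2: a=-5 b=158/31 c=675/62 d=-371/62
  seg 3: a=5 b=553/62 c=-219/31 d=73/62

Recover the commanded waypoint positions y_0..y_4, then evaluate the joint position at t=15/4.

y_0=-2 y_1=3 y_2=-5 y_3=5 y_4=4
S(15/4) = 9611/3968

y_0 = S_0(0) = a_0 = -2
y_1 = S_1(0) = a_1 = 3
y_2 = S_2(0) = a_2 = -5
y_3 = S_3(0) = a_3 = 5
y_4 = S_3(2) = 4
t_q=15/4 is in segment 2 (τ=3/4); S_2(τ)=9611/3968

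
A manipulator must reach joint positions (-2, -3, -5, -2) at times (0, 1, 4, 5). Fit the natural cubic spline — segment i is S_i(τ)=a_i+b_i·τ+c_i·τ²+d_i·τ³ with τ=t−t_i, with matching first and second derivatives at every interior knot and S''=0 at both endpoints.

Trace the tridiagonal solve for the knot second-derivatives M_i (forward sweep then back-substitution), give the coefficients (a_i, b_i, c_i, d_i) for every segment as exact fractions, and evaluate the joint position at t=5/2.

Δ: Δ0=-1, Δ1=-2/3, Δ2=3
row 1: diag=8, rhs=2; c'=3/8, d'=1/4
row 2: denom=8−3·3/8=55/8; d'=(22−3·1/4)/(55/8)=34/11
back: M2=34/11
back: M1=1/4−3/8·34/11=-10/11
M: M0=0, M1=-10/11, M2=34/11, M3=0
seg 0: a=-2, c=M0/2=0, d=(M1−M0)/(6·1)=-5/33, b=Δ0−h0·(2M0+M1)/6=-28/33
seg 1: a=-3, c=M1/2=-5/11, d=(M2−M1)/(6·3)=2/9, b=Δ1−h1·(2M1+M2)/6=-43/33
seg 2: a=-5, c=M2/2=17/11, d=(M3−M2)/(6·1)=-17/33, b=Δ2−h2·(2M2+M3)/6=65/33
t_q=5/2 → seg 1, τ=3/2; S=-3+-43/33·τ+-5/11·τ²+2/9·τ³=-115/22

  seg 0: a=-2 b=-28/33 c=0 d=-5/33
  seg 1: a=-3 b=-43/33 c=-5/11 d=2/9
  seg 2: a=-5 b=65/33 c=17/11 d=-17/33
S(5/2) = -115/22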